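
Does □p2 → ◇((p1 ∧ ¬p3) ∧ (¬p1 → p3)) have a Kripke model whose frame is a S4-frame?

1. □p2 → ◇((p1 ∧ ¬p3) ∧ (¬p1 → p3)), u
2. ◇((p1 ∧ ¬p3) ∧ (¬p1 → p3)), u
3. (p1 ∧ ¬p3) ∧ (¬p1 → p3), v
4. p1 ∧ ¬p3, v
5. ¬p1 → p3, v
6. p1, v
7. ¬p3, v
Accessibility: uRu, uRv, vRv

Yes, satisfiable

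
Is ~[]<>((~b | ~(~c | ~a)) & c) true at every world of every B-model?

Tableau for the negation []<>((~b | ~(~c | ~a)) & c):
1. []<>((~b | ~(~c | ~a)) & c), u
2. <>((~b | ~(~c | ~a)) & c), u
3. (~b | ~(~c | ~a)) & c, v
4. ~b | ~(~c | ~a), v
5. c, v
6. <>((~b | ~(~c | ~a)) & c), v
7. ~(~c | ~a), v
8. a, v
9. (~b | ~(~c | ~a)) & c, w
10. ~b | ~(~c | ~a), w
11. c, w
12. ~(~c | ~a), w
13. a, w
Accessibility: uRu, uRv, vRu, vRv, vRw, wRv, wRw
The negation has an open branch (countermodel exists).

Invalid (countermodel exists)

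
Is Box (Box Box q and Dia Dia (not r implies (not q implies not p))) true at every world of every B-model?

Invalid (countermodel exists)

Tableau for the negation not Box (Box Box q and Dia Dia (not r implies (not q implies not p))):
1. not Box (Box Box q and Dia Dia (not r implies (not q implies not p))), u
2. not (Box Box q and Dia Dia (not r implies (not q implies not p))), v
3. not Dia Dia (not r implies (not q implies not p)), v
4. not Dia (not r implies (not q implies not p)), u
5. not Dia (not r implies (not q implies not p)), v
6. not (not r implies (not q implies not p)), u
7. not r, u
8. not (not q implies not p), u
9. not q, u
10. p, u
11. not (not r implies (not q implies not p)), v
12. not r, v
13. not (not q implies not p), v
14. not q, v
15. p, v
Accessibility: uRu, uRv, vRu, vRv
The negation has an open branch (countermodel exists).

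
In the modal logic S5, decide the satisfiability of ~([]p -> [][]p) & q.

Unsatisfiable

1. ~([]p -> [][]p) & q, w0
2. ~([]p -> [][]p), w0   [&-rule on 1]
3. q, w0   [&-rule on 1]
4. []p, w0   [~->-rule on 2]
5. ~[][]p, w0   [~->-rule on 2]
6. p, w0   [[]-rule on 4 via w0Rw0]
7. ~[]p, w1   [~[]-rule on 5: fresh world w1, w0Rw1]
8. p, w1   [[]-rule on 4 via w0Rw1]
9. ~p, w2   [~[]-rule on 7: fresh world w2, w1Rw2]
10. p, w2   [[]-rule on 4 via w0Rw2]
Accessibility: w0Rw0, w0Rw1, w0Rw2, w1Rw0, w1Rw1, w1Rw2, w2Rw0, w2Rw1, w2Rw2
Branch closes: p and ~p both at w2.
All branches of the tableau close; one closing branch shown above.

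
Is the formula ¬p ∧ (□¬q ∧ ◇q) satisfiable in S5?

No, unsatisfiable

1. ¬p ∧ (□¬q ∧ ◇q), u
2. ¬p, u
3. □¬q ∧ ◇q, u
4. □¬q, u
5. ◇q, u
6. ¬q, u
7. q, v
8. ¬q, v
Accessibility: uRu, uRv, vRu, vRv
Branch closes: q and ¬q both at v.
All branches of the tableau close; one closing branch shown above.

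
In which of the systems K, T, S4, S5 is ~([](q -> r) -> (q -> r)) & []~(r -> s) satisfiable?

K-tableau for the formula:
1. ~([](q -> r) -> (q -> r)) & []~(r -> s), 0
2. ~([](q -> r) -> (q -> r)), 0
3. []~(r -> s), 0
4. [](q -> r), 0
5. ~(q -> r), 0
6. q, 0
7. ~r, 0
Complete open branch: satisfiable in K.
T-tableau for the formula:
1. ~([](q -> r) -> (q -> r)) & []~(r -> s), 0
2. ~([](q -> r) -> (q -> r)), 0
3. []~(r -> s), 0
4. [](q -> r), 0
5. ~(q -> r), 0
6. q, 0
7. ~r, 0
8. ~(r -> s), 0
9. r, 0
10. ~s, 0
Accessibility: 0R0
Branch closes: r and ~r both at 0.
Every branch closes (one shown): unsatisfiable in T, hence also in S4, S5 (every S4/S5-frame is a T-frame).

K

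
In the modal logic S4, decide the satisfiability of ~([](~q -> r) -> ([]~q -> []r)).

No, unsatisfiable

1. ~([](~q -> r) -> ([]~q -> []r)), u
2. [](~q -> r), u
3. ~([]~q -> []r), u
4. []~q, u
5. ~[]r, u
6. ~q -> r, u
7. ~q, u
8. r, u
9. ~r, v
10. ~q -> r, v
11. ~q, v
12. r, v
Accessibility: uRu, uRv, vRv
Branch closes: r and ~r both at v.
All branches of the tableau close; one closing branch shown above.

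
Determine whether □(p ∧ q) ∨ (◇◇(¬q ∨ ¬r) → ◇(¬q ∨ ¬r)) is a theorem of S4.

Valid in S4

Tableau for the negation ¬(□(p ∧ q) ∨ (◇◇(¬q ∨ ¬r) → ◇(¬q ∨ ¬r))):
1. ¬(□(p ∧ q) ∨ (◇◇(¬q ∨ ¬r) → ◇(¬q ∨ ¬r))), u
2. ¬□(p ∧ q), u
3. ¬(◇◇(¬q ∨ ¬r) → ◇(¬q ∨ ¬r)), u
4. ◇◇(¬q ∨ ¬r), u
5. ¬◇(¬q ∨ ¬r), u
6. ¬(¬q ∨ ¬r), u
7. q, u
8. r, u
9. ¬(p ∧ q), v
10. ¬(¬q ∨ ¬r), v
11. q, v
12. r, v
13. ¬p, v
14. ◇(¬q ∨ ¬r), w
15. ¬(¬q ∨ ¬r), w
16. q, w
17. r, w
18. ¬q ∨ ¬r, x
19. ¬(¬q ∨ ¬r), x
20. q, x
21. r, x
22. ¬r, x
Accessibility: uRu, uRv, uRw, uRx, vRv, wRw, wRx, xRx
Branch closes: r and ¬r both at x.
Every branch of the negation's tableau closes; the branch above is one of them.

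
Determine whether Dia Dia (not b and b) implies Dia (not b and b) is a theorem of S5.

Valid

Tableau for the negation not (Dia Dia (not b and b) implies Dia (not b and b)):
1. not (Dia Dia (not b and b) implies Dia (not b and b)), w0
2. Dia Dia (not b and b), w0
3. not Dia (not b and b), w0
4. not (not b and b), w0
5. not b, w0
6. Dia (not b and b), w1
7. not (not b and b), w1
8. not b, w1
9. not b and b, w2
10. not b, w2
11. b, w2
Accessibility: w0Rw0, w0Rw1, w0Rw2, w1Rw0, w1Rw1, w1Rw2, w2Rw0, w2Rw1, w2Rw2
Branch closes: b and not b both at w2.
Every branch of the negation's tableau closes; the branch above is one of them.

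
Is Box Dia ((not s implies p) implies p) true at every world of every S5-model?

Tableau for the negation not Box Dia ((not s implies p) implies p):
1. not Box Dia ((not s implies p) implies p), 0
2. not Dia ((not s implies p) implies p), 1
3. not ((not s implies p) implies p), 0
4. not s implies p, 0
5. not p, 0
6. not ((not s implies p) implies p), 1
7. not s implies p, 1
8. not p, 1
9. s, 0
10. s, 1
Accessibility: 0R0, 0R1, 1R0, 1R1
The negation has an open branch (countermodel exists).

Not valid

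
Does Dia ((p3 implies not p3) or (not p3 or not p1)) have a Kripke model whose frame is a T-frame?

Satisfiable

1. Dia ((p3 implies not p3) or (not p3 or not p1)), u
2. (p3 implies not p3) or (not p3 or not p1), v   [Dia-rule on 1: fresh world v, uRv]
3. not p3 or not p1, v   [or-rule on 2 (branches; this branch)]
4. not p1, v   [or-rule on 3 (branches; this branch)]
Accessibility: uRu, uRv, vRv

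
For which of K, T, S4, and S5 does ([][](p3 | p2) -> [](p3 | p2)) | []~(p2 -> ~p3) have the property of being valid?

T-tableau for the negation ~(([][](p3 | p2) -> [](p3 | p2)) | []~(p2 -> ~p3)):
1. ~(([][](p3 | p2) -> [](p3 | p2)) | []~(p2 -> ~p3)), 0
2. ~([][](p3 | p2) -> [](p3 | p2)), 0
3. ~[]~(p2 -> ~p3), 0
4. [][](p3 | p2), 0
5. ~[](p3 | p2), 0
6. [](p3 | p2), 0
7. p3 | p2, 0
8. p2, 0
9. p2 -> ~p3, 1
10. [](p3 | p2), 1
11. p3 | p2, 1
12. ~p3, 1
13. p2, 1
14. ~(p3 | p2), 2
15. ~p3, 2
16. ~p2, 2
17. [](p3 | p2), 2
18. p3 | p2, 2
19. p2, 2
Accessibility: 0R0, 0R1, 0R2, 1R1, 2R2
Branch closes: p2 and ~p2 both at 2.
Every branch closes (one shown): valid in T, hence also in S4, S5 (every theorem of T is a theorem of S4 and S5).
K-tableau for the negation ~(([][](p3 | p2) -> [](p3 | p2)) | []~(p2 -> ~p3)):
1. ~(([][](p3 | p2) -> [](p3 | p2)) | []~(p2 -> ~p3)), 0
2. ~([][](p3 | p2) -> [](p3 | p2)), 0
3. ~[]~(p2 -> ~p3), 0
4. [][](p3 | p2), 0
5. ~[](p3 | p2), 0
6. p2 -> ~p3, 1
7. [](p3 | p2), 1
8. ~p3, 1
9. ~(p3 | p2), 2
10. ~p3, 2
11. ~p2, 2
12. [](p3 | p2), 2
Accessibility: 0R1, 0R2
Complete open branch: countermodel on a K-frame, so not valid in K.

T, S4, S5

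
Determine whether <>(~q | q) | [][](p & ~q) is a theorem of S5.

Valid

Tableau for the negation ~(<>(~q | q) | [][](p & ~q)):
1. ~(<>(~q | q) | [][](p & ~q)), w0
2. ~<>(~q | q), w0   [~|-rule on 1]
3. ~[][](p & ~q), w0   [~|-rule on 1]
4. ~(~q | q), w0   [~<>-rule on 2 via w0Rw0]
5. q, w0   [~|-rule on 4]
6. ~q, w0   [~|-rule on 4]
Accessibility: w0Rw0
Branch closes: q and ~q both at w0.
Every branch of the negation's tableau closes; the branch above is one of them.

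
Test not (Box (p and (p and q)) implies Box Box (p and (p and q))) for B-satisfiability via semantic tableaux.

1. not (Box (p and (p and q)) implies Box Box (p and (p and q))), w0
2. Box (p and (p and q)), w0
3. not Box Box (p and (p and q)), w0
4. p and (p and q), w0
5. p, w0
6. p and q, w0
7. q, w0
8. not Box (p and (p and q)), w1
9. p and (p and q), w1
10. p, w1
11. p and q, w1
12. q, w1
13. not (p and (p and q)), w2
14. not (p and q), w2
15. not q, w2
Accessibility: w0Rw0, w0Rw1, w1Rw0, w1Rw1, w1Rw2, w2Rw1, w2Rw2

Yes, satisfiable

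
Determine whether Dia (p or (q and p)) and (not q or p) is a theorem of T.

No, not valid

Tableau for the negation not (Dia (p or (q and p)) and (not q or p)):
1. not (Dia (p or (q and p)) and (not q or p)), u
2. not (not q or p), u   [neg-and-rule on 1 (branches; this branch)]
3. q, u   [neg-or-rule on 2]
4. not p, u   [neg-or-rule on 2]
Accessibility: uRu
The negation has an open branch (countermodel exists).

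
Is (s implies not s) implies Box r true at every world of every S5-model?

Tableau for the negation not ((s implies not s) implies Box r):
1. not ((s implies not s) implies Box r), 0
2. s implies not s, 0
3. not Box r, 0
4. not s, 0
5. not r, 1
Accessibility: 0R0, 0R1, 1R0, 1R1
The negation has an open branch (countermodel exists).

Not valid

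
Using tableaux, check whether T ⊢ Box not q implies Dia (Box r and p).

Invalid (countermodel exists)

Tableau for the negation not (Box not q implies Dia (Box r and p)):
1. not (Box not q implies Dia (Box r and p)), w0
2. Box not q, w0
3. not Dia (Box r and p), w0
4. not q, w0
5. not (Box r and p), w0
6. not p, w0
Accessibility: w0Rw0
The negation has an open branch (countermodel exists).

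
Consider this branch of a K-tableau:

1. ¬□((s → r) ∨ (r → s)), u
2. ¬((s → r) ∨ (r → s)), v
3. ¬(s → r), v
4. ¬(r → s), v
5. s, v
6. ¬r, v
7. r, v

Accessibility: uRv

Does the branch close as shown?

Closed

Both r and ¬r appear at v.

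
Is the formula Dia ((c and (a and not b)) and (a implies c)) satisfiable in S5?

Satisfiable

1. Dia ((c and (a and not b)) and (a implies c)), 0
2. (c and (a and not b)) and (a implies c), 1
3. c and (a and not b), 1
4. a implies c, 1
5. c, 1
6. a and not b, 1
7. a, 1
8. not b, 1
Accessibility: 0R0, 0R1, 1R0, 1R1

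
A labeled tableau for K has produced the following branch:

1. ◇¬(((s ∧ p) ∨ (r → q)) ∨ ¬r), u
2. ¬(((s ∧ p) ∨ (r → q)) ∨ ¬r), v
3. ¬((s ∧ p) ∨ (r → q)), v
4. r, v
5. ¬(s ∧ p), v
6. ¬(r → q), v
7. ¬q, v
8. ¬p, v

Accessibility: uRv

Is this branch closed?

No atom appears with both signs at the same world.

Open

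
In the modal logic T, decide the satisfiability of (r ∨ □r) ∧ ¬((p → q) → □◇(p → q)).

1. (r ∨ □r) ∧ ¬((p → q) → □◇(p → q)), 0
2. r ∨ □r, 0   [∧-rule on 1]
3. ¬((p → q) → □◇(p → q)), 0   [∧-rule on 1]
4. p → q, 0   [¬→-rule on 3]
5. ¬□◇(p → q), 0   [¬→-rule on 3]
6. □r, 0   [∨-rule on 2 (branches; this branch)]
7. r, 0   [□-rule on 6 via 0R0]
8. q, 0   [→-rule on 4 (branches; this branch)]
9. ¬◇(p → q), 1   [¬□-rule on 5: fresh world 1, 0R1]
10. r, 1   [□-rule on 6 via 0R1]
11. ¬(p → q), 1   [¬◇-rule on 9 via 1R1]
12. p, 1   [¬→-rule on 11]
13. ¬q, 1   [¬→-rule on 11]
Accessibility: 0R0, 0R1, 1R1

Satisfiable (open branch found)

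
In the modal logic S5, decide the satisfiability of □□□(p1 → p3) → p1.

1. □□□(p1 → p3) → p1, w0
2. p1, w0
Accessibility: w0Rw0

Satisfiable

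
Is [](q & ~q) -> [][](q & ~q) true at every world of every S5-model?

Tableau for the negation ~([](q & ~q) -> [][](q & ~q)):
1. ~([](q & ~q) -> [][](q & ~q)), w0
2. [](q & ~q), w0
3. ~[][](q & ~q), w0
4. q & ~q, w0
5. q, w0
6. ~q, w0
Accessibility: w0Rw0
Branch closes: q and ~q both at w0.
Every branch of the negation's tableau closes; the branch above is one of them.

Valid in S5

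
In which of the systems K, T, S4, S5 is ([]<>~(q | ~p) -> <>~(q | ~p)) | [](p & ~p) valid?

K-tableau for the negation ~(([]<>~(q | ~p) -> <>~(q | ~p)) | [](p & ~p)):
1. ~(([]<>~(q | ~p) -> <>~(q | ~p)) | [](p & ~p)), 0
2. ~([]<>~(q | ~p) -> <>~(q | ~p)), 0
3. ~[](p & ~p), 0
4. []<>~(q | ~p), 0
5. ~<>~(q | ~p), 0
6. ~(p & ~p), 1
7. <>~(q | ~p), 1
8. q | ~p, 1
9. p, 1
10. q, 1
11. ~(q | ~p), 2
12. ~q, 2
13. p, 2
Accessibility: 0R1, 1R2
Complete open branch: countermodel on a K-frame, so not valid in K.
T-tableau for the negation ~(([]<>~(q | ~p) -> <>~(q | ~p)) | [](p & ~p)):
1. ~(([]<>~(q | ~p) -> <>~(q | ~p)) | [](p & ~p)), 0
2. ~([]<>~(q | ~p) -> <>~(q | ~p)), 0
3. ~[](p & ~p), 0
4. []<>~(q | ~p), 0
5. ~<>~(q | ~p), 0
6. <>~(q | ~p), 0
7. q | ~p, 0
8. ~p, 0
9. ~(p & ~p), 1
10. <>~(q | ~p), 1
11. q | ~p, 1
12. p, 1
13. q, 1
14. ~(q | ~p), 2
15. ~q, 2
16. p, 2
17. <>~(q | ~p), 2
18. q | ~p, 2
19. ~p, 2
Accessibility: 0R0, 0R1, 0R2, 1R1, 2R2
Branch closes: p and ~p both at 2.
Every branch closes (one shown): valid in T, hence also in S4, S5 (every theorem of T is a theorem of S4 and S5).

T, S4, S5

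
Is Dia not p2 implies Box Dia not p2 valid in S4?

Not valid

Tableau for the negation not (Dia not p2 implies Box Dia not p2):
1. not (Dia not p2 implies Box Dia not p2), w0
2. Dia not p2, w0   [neg-implies-rule on 1]
3. not Box Dia not p2, w0   [neg-implies-rule on 1]
4. not p2, w1   [Dia-rule on 2: fresh world w1, w0Rw1]
5. not Dia not p2, w2   [neg-Box-rule on 3: fresh world w2, w0Rw2]
6. p2, w2   [neg-Dia-rule on 5 via w2Rw2]
Accessibility: w0Rw0, w0Rw1, w0Rw2, w1Rw1, w2Rw2
The negation has an open branch (countermodel exists).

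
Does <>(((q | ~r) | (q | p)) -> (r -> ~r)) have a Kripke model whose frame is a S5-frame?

Yes, satisfiable

1. <>(((q | ~r) | (q | p)) -> (r -> ~r)), w0
2. ((q | ~r) | (q | p)) -> (r -> ~r), w1
3. r -> ~r, w1
4. ~r, w1
Accessibility: w0Rw0, w0Rw1, w1Rw0, w1Rw1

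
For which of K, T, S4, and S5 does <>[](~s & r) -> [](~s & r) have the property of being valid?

S5

S4-tableau for the negation ~(<>[](~s & r) -> [](~s & r)):
1. ~(<>[](~s & r) -> [](~s & r)), u
2. <>[](~s & r), u   [~->-rule on 1]
3. ~[](~s & r), u   [~->-rule on 1]
4. [](~s & r), v   [<>-rule on 2: fresh world v, uRv]
5. ~s & r, v   [[]-rule on 4 via vRv]
6. ~s, v   [&-rule on 5]
7. r, v   [&-rule on 5]
8. ~(~s & r), w   [~[]-rule on 3: fresh world w, uRw]
9. ~r, w   [~&-rule on 8 (branches; this branch)]
Accessibility: uRu, uRv, uRw, vRv, wRw
Complete open branch: countermodel on an S4-frame, so not valid in S4, nor in K, T (the same frame is also a K-frame and a T-frame).
S5-tableau for the negation ~(<>[](~s & r) -> [](~s & r)):
1. ~(<>[](~s & r) -> [](~s & r)), u
2. <>[](~s & r), u   [~->-rule on 1]
3. ~[](~s & r), u   [~->-rule on 1]
4. [](~s & r), v   [<>-rule on 2: fresh world v, uRv]
5. ~s & r, u   [[]-rule on 4 via vRu]
6. ~s, u   [&-rule on 5]
7. r, u   [&-rule on 5]
8. ~s & r, v   [[]-rule on 4 via vRv]
9. ~s, v   [&-rule on 8]
10. r, v   [&-rule on 8]
11. ~(~s & r), w   [~[]-rule on 3: fresh world w, uRw]
12. ~s & r, w   [[]-rule on 4 via vRw]
13. ~s, w   [&-rule on 12]
14. r, w   [&-rule on 12]
15. ~r, w   [~&-rule on 11 (branches; this branch)]
Accessibility: uRu, uRv, uRw, vRu, vRv, vRw, wRu, wRv, wRw
Branch closes: r and ~r both at w.
Every branch closes (one shown): valid in S5.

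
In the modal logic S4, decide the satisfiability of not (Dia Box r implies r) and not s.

Satisfiable

1. not (Dia Box r implies r) and not s, w0
2. not (Dia Box r implies r), w0
3. not s, w0
4. Dia Box r, w0
5. not r, w0
6. Box r, w1
7. r, w1
Accessibility: w0Rw0, w0Rw1, w1Rw1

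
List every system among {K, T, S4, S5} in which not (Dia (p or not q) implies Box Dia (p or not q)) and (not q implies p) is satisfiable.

S4-tableau for the formula:
1. not (Dia (p or not q) implies Box Dia (p or not q)) and (not q implies p), u
2. not (Dia (p or not q) implies Box Dia (p or not q)), u
3. not q implies p, u
4. Dia (p or not q), u
5. not Box Dia (p or not q), u
6. p, u
7. p or not q, v
8. not q, v
9. not Dia (p or not q), w
10. not (p or not q), w
11. not p, w
12. q, w
Accessibility: uRu, uRv, uRw, vRv, wRw
Complete open branch: satisfiable in S4, hence also in K, T (this S4-model is also a K-model and a T-model).
S5-tableau for the formula:
1. not (Dia (p or not q) implies Box Dia (p or not q)) and (not q implies p), u
2. not (Dia (p or not q) implies Box Dia (p or not q)), u
3. not q implies p, u
4. Dia (p or not q), u
5. not Box Dia (p or not q), u
6. q, u
7. p or not q, v
8. not q, v
9. not Dia (p or not q), w
10. not (p or not q), u
11. not p, u
12. not (p or not q), v
13. not p, v
14. q, v
Accessibility: uRu, uRv, uRw, vRu, vRv, vRw, wRu, wRv, wRw
Branch closes: q and not q both at v.
Every branch closes (one shown): unsatisfiable in S5.

K, T, S4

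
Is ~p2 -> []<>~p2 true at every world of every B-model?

Tableau for the negation ~(~p2 -> []<>~p2):
1. ~(~p2 -> []<>~p2), u
2. ~p2, u
3. ~[]<>~p2, u
4. ~<>~p2, v
5. p2, u
Accessibility: uRu, uRv, vRu, vRv
Branch closes: p2 and ~p2 both at u.
All branches of the negation close; one closing branch shown above.

Valid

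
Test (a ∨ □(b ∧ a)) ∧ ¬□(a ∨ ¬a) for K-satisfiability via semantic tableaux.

Unsatisfiable

1. (a ∨ □(b ∧ a)) ∧ ¬□(a ∨ ¬a), u
2. a ∨ □(b ∧ a), u
3. ¬□(a ∨ ¬a), u
4. □(b ∧ a), u
5. ¬(a ∨ ¬a), v
6. ¬a, v
7. a, v
Accessibility: uRv
Branch closes: a and ¬a both at v.
Every branch closes; the branch above is one of them.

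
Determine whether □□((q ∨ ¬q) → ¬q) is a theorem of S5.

Tableau for the negation ¬□□((q ∨ ¬q) → ¬q):
1. ¬□□((q ∨ ¬q) → ¬q), u
2. ¬□((q ∨ ¬q) → ¬q), v
3. ¬((q ∨ ¬q) → ¬q), w
4. q ∨ ¬q, w
5. q, w
Accessibility: uRu, uRv, uRw, vRu, vRv, vRw, wRu, wRv, wRw
The negation has an open branch (countermodel exists).

No, not valid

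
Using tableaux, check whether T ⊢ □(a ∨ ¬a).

Tableau for the negation ¬□(a ∨ ¬a):
1. ¬□(a ∨ ¬a), 0
2. ¬(a ∨ ¬a), 1
3. ¬a, 1
4. a, 1
Accessibility: 0R0, 0R1, 1R1
Branch closes: a and ¬a both at 1.
Every branch of the negation's tableau closes; the branch above is one of them.

Valid in T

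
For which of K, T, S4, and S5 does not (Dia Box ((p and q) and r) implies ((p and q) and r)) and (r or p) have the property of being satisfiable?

S5-tableau for the formula:
1. not (Dia Box ((p and q) and r) implies ((p and q) and r)) and (r or p), 0
2. not (Dia Box ((p and q) and r) implies ((p and q) and r)), 0   [and-rule on 1]
3. r or p, 0   [and-rule on 1]
4. Dia Box ((p and q) and r), 0   [neg-implies-rule on 2]
5. not ((p and q) and r), 0   [neg-implies-rule on 2]
6. p, 0   [or-rule on 3 (branches; this branch)]
7. not (p and q), 0   [neg-and-rule on 5 (branches; this branch)]
8. not q, 0   [neg-and-rule on 7 (branches; this branch)]
9. Box ((p and q) and r), 1   [Dia-rule on 4: fresh world 1, 0R1]
10. (p and q) and r, 0   [Box-rule on 9 via 1R0]
11. p and q, 0   [and-rule on 10]
12. r, 0   [and-rule on 10]
13. q, 0   [and-rule on 11]
Accessibility: 0R0, 0R1, 1R0, 1R1
Branch closes: q and not q both at 0.
Every branch closes (one shown): unsatisfiable in S5.
S4-tableau for the formula:
1. not (Dia Box ((p and q) and r) implies ((p and q) and r)) and (r or p), 0
2. not (Dia Box ((p and q) and r) implies ((p and q) and r)), 0   [and-rule on 1]
3. r or p, 0   [and-rule on 1]
4. Dia Box ((p and q) and r), 0   [neg-implies-rule on 2]
5. not ((p and q) and r), 0   [neg-implies-rule on 2]
6. p, 0   [or-rule on 3 (branches; this branch)]
7. not r, 0   [neg-and-rule on 5 (branches; this branch)]
8. Box ((p and q) and r), 1   [Dia-rule on 4: fresh world 1, 0R1]
9. (p and q) and r, 1   [Box-rule on 8 via 1R1]
10. p and q, 1   [and-rule on 9]
11. r, 1   [and-rule on 9]
12. p, 1   [and-rule on 10]
13. q, 1   [and-rule on 10]
Accessibility: 0R0, 0R1, 1R1
Complete open branch: satisfiable in S4, hence also in K, T (this S4-model is also a K-model and a T-model).

K, T, S4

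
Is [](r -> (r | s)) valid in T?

Yes, valid

Tableau for the negation ~[](r -> (r | s)):
1. ~[](r -> (r | s)), u
2. ~(r -> (r | s)), v
3. r, v
4. ~(r | s), v
5. ~r, v
6. ~s, v
Accessibility: uRu, uRv, vRv
Branch closes: r and ~r both at v.
Every branch of the negation's tableau closes; the branch above is one of them.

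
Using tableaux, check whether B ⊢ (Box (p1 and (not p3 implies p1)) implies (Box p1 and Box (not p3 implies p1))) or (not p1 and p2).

Tableau for the negation not ((Box (p1 and (not p3 implies p1)) implies (Box p1 and Box (not p3 implies p1))) or (not p1 and p2)):
1. not ((Box (p1 and (not p3 implies p1)) implies (Box p1 and Box (not p3 implies p1))) or (not p1 and p2)), w0
2. not (Box (p1 and (not p3 implies p1)) implies (Box p1 and Box (not p3 implies p1))), w0
3. not (not p1 and p2), w0
4. Box (p1 and (not p3 implies p1)), w0
5. not (Box p1 and Box (not p3 implies p1)), w0
6. p1 and (not p3 implies p1), w0
7. p1, w0
8. not p3 implies p1, w0
9. not p2, w0
10. not Box (not p3 implies p1), w0
11. not (not p3 implies p1), w1
12. not p3, w1
13. not p1, w1
14. p1 and (not p3 implies p1), w1
15. p1, w1
16. not p3 implies p1, w1
Accessibility: w0Rw0, w0Rw1, w1Rw0, w1Rw1
Branch closes: p1 and not p1 both at w1.
All branches of the negation close; one closing branch shown above.

Valid in B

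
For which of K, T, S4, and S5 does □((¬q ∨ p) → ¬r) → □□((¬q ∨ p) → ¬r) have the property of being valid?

S4-tableau for the negation ¬(□((¬q ∨ p) → ¬r) → □□((¬q ∨ p) → ¬r)):
1. ¬(□((¬q ∨ p) → ¬r) → □□((¬q ∨ p) → ¬r)), w0
2. □((¬q ∨ p) → ¬r), w0   [¬→-rule on 1]
3. ¬□□((¬q ∨ p) → ¬r), w0   [¬→-rule on 1]
4. (¬q ∨ p) → ¬r, w0   [□-rule on 2 via w0Rw0]
5. ¬(¬q ∨ p), w0   [→-rule on 4 (branches; this branch)]
6. q, w0   [¬∨-rule on 5]
7. ¬p, w0   [¬∨-rule on 5]
8. ¬□((¬q ∨ p) → ¬r), w1   [¬□-rule on 3: fresh world w1, w0Rw1]
9. (¬q ∨ p) → ¬r, w1   [□-rule on 2 via w0Rw1]
10. ¬(¬q ∨ p), w1   [→-rule on 9 (branches; this branch)]
11. q, w1   [¬∨-rule on 10]
12. ¬p, w1   [¬∨-rule on 10]
13. ¬((¬q ∨ p) → ¬r), w2   [¬□-rule on 8: fresh world w2, w1Rw2]
14. ¬q ∨ p, w2   [¬→-rule on 13]
15. r, w2   [¬→-rule on 13]
16. (¬q ∨ p) → ¬r, w2   [□-rule on 2 via w0Rw2]
17. p, w2   [∨-rule on 14 (branches; this branch)]
18. ¬(¬q ∨ p), w2   [→-rule on 16 (branches; this branch)]
19. q, w2   [¬∨-rule on 18]
20. ¬p, w2   [¬∨-rule on 18]
Accessibility: w0Rw0, w0Rw1, w0Rw2, w1Rw1, w1Rw2, w2Rw2
Branch closes: p and ¬p both at w2.
Every branch closes (one shown): valid in S4, hence also in S5 (every theorem of S4 is a theorem of S5).
T-tableau for the negation ¬(□((¬q ∨ p) → ¬r) → □□((¬q ∨ p) → ¬r)):
1. ¬(□((¬q ∨ p) → ¬r) → □□((¬q ∨ p) → ¬r)), w0
2. □((¬q ∨ p) → ¬r), w0   [¬→-rule on 1]
3. ¬□□((¬q ∨ p) → ¬r), w0   [¬→-rule on 1]
4. (¬q ∨ p) → ¬r, w0   [□-rule on 2 via w0Rw0]
5. ¬r, w0   [→-rule on 4 (branches; this branch)]
6. ¬□((¬q ∨ p) → ¬r), w1   [¬□-rule on 3: fresh world w1, w0Rw1]
7. (¬q ∨ p) → ¬r, w1   [□-rule on 2 via w0Rw1]
8. ¬r, w1   [→-rule on 7 (branches; this branch)]
9. ¬((¬q ∨ p) → ¬r), w2   [¬□-rule on 6: fresh world w2, w1Rw2]
10. ¬q ∨ p, w2   [¬→-rule on 9]
11. r, w2   [¬→-rule on 9]
12. p, w2   [∨-rule on 10 (branches; this branch)]
Accessibility: w0Rw0, w0Rw1, w1Rw1, w1Rw2, w2Rw2
Complete open branch: countermodel on a T-frame, so not valid in T, nor in K (the same frame is also a K-frame).

S4, S5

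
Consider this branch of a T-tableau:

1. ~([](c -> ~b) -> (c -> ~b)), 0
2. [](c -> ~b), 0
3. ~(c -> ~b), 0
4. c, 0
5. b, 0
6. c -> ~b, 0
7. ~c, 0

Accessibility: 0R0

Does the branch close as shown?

Both c and ~c appear at 0.

Yes, closed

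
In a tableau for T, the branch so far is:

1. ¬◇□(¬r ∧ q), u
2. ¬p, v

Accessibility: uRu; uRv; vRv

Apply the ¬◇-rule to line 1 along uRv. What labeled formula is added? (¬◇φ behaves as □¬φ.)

¬□(¬r ∧ q), v

¬◇φ behaves as □¬φ: propagate the negated body to each accessible world.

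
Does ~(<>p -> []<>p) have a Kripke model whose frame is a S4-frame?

1. ~(<>p -> []<>p), 0
2. <>p, 0
3. ~[]<>p, 0
4. p, 1
5. ~<>p, 2
6. ~p, 2
Accessibility: 0R0, 0R1, 0R2, 1R1, 2R2

Satisfiable (open branch found)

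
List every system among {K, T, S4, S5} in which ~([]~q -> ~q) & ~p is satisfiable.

T-tableau for the formula:
1. ~([]~q -> ~q) & ~p, u
2. ~([]~q -> ~q), u   [&-rule on 1]
3. ~p, u   [&-rule on 1]
4. []~q, u   [~->-rule on 2]
5. q, u   [~->-rule on 2]
6. ~q, u   [[]-rule on 4 via uRu]
Accessibility: uRu
Branch closes: q and ~q both at u.
Every branch closes (one shown): unsatisfiable in T, hence also in S4, S5 (every S4/S5-frame is a T-frame).
K-tableau for the formula:
1. ~([]~q -> ~q) & ~p, u
2. ~([]~q -> ~q), u   [&-rule on 1]
3. ~p, u   [&-rule on 1]
4. []~q, u   [~->-rule on 2]
5. q, u   [~->-rule on 2]
Complete open branch: satisfiable in K.

K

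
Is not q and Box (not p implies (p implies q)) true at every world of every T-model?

Invalid (countermodel exists)

Tableau for the negation not (not q and Box (not p implies (p implies q))):
1. not (not q and Box (not p implies (p implies q))), w0
2. q, w0
Accessibility: w0Rw0
The negation has an open branch (countermodel exists).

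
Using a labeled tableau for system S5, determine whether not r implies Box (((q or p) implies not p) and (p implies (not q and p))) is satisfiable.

1. not r implies Box (((q or p) implies not p) and (p implies (not q and p))), w0
2. Box (((q or p) implies not p) and (p implies (not q and p))), w0
3. ((q or p) implies not p) and (p implies (not q and p)), w0
4. (q or p) implies not p, w0
5. p implies (not q and p), w0
6. not p, w0
Accessibility: w0Rw0

Satisfiable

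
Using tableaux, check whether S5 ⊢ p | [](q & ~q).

Tableau for the negation ~(p | [](q & ~q)):
1. ~(p | [](q & ~q)), w0
2. ~p, w0
3. ~[](q & ~q), w0
4. ~(q & ~q), w1
5. q, w1
Accessibility: w0Rw0, w0Rw1, w1Rw0, w1Rw1
The negation has an open branch (countermodel exists).

No, not valid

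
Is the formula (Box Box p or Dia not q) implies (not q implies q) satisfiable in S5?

Yes, satisfiable

1. (Box Box p or Dia not q) implies (not q implies q), 0
2. not q implies q, 0
3. q, 0
Accessibility: 0R0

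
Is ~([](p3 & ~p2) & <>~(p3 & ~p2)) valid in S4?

Valid in S4

Tableau for the negation [](p3 & ~p2) & <>~(p3 & ~p2):
1. [](p3 & ~p2) & <>~(p3 & ~p2), 0
2. [](p3 & ~p2), 0
3. <>~(p3 & ~p2), 0
4. p3 & ~p2, 0
5. p3, 0
6. ~p2, 0
7. ~(p3 & ~p2), 1
8. p3 & ~p2, 1
9. p3, 1
10. ~p2, 1
11. p2, 1
Accessibility: 0R0, 0R1, 1R1
Branch closes: p2 and ~p2 both at 1.
All branches of the negation close; one closing branch shown above.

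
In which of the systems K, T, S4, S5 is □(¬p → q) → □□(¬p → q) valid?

S4-tableau for the negation ¬(□(¬p → q) → □□(¬p → q)):
1. ¬(□(¬p → q) → □□(¬p → q)), u
2. □(¬p → q), u   [¬→-rule on 1]
3. ¬□□(¬p → q), u   [¬→-rule on 1]
4. ¬p → q, u   [□-rule on 2 via uRu]
5. q, u   [→-rule on 4 (branches; this branch)]
6. ¬□(¬p → q), v   [¬□-rule on 3: fresh world v, uRv]
7. ¬p → q, v   [□-rule on 2 via uRv]
8. q, v   [→-rule on 7 (branches; this branch)]
9. ¬(¬p → q), w   [¬□-rule on 6: fresh world w, vRw]
10. ¬p, w   [¬→-rule on 9]
11. ¬q, w   [¬→-rule on 9]
12. ¬p → q, w   [□-rule on 2 via uRw]
13. q, w   [→-rule on 12 (branches; this branch)]
Accessibility: uRu, uRv, uRw, vRv, vRw, wRw
Branch closes: q and ¬q both at w.
Every branch closes (one shown): valid in S4, hence also in S5 (every theorem of S4 is a theorem of S5).
T-tableau for the negation ¬(□(¬p → q) → □□(¬p → q)):
1. ¬(□(¬p → q) → □□(¬p → q)), u
2. □(¬p → q), u   [¬→-rule on 1]
3. ¬□□(¬p → q), u   [¬→-rule on 1]
4. ¬p → q, u   [□-rule on 2 via uRu]
5. q, u   [→-rule on 4 (branches; this branch)]
6. ¬□(¬p → q), v   [¬□-rule on 3: fresh world v, uRv]
7. ¬p → q, v   [□-rule on 2 via uRv]
8. q, v   [→-rule on 7 (branches; this branch)]
9. ¬(¬p → q), w   [¬□-rule on 6: fresh world w, vRw]
10. ¬p, w   [¬→-rule on 9]
11. ¬q, w   [¬→-rule on 9]
Accessibility: uRu, uRv, vRv, vRw, wRw
Complete open branch: countermodel on a T-frame, so not valid in T, nor in K (the same frame is also a K-frame).

S4, S5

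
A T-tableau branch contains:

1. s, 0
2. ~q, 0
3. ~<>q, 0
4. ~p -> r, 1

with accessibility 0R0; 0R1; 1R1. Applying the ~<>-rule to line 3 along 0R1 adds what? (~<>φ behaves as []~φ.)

~q, 1

~<>φ behaves as []~φ: propagate the negated body to each accessible world.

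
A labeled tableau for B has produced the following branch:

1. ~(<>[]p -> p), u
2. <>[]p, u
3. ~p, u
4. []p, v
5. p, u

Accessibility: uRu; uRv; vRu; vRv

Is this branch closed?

Yes, closed

Both p and ~p appear at u.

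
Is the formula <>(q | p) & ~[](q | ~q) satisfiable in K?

1. <>(q | p) & ~[](q | ~q), u
2. <>(q | p), u
3. ~[](q | ~q), u
4. q | p, v
5. p, v
6. ~(q | ~q), w
7. ~q, w
8. q, w
Accessibility: uRv, uRw
Branch closes: q and ~q both at w.
Every branch closes; the branch above is one of them.

No, unsatisfiable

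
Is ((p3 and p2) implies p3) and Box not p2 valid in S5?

Tableau for the negation not (((p3 and p2) implies p3) and Box not p2):
1. not (((p3 and p2) implies p3) and Box not p2), w0
2. not Box not p2, w0
3. p2, w1
Accessibility: w0Rw0, w0Rw1, w1Rw0, w1Rw1
The negation has an open branch (countermodel exists).

No, not valid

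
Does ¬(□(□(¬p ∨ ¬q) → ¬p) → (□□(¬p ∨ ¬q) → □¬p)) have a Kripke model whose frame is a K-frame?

Unsatisfiable

1. ¬(□(□(¬p ∨ ¬q) → ¬p) → (□□(¬p ∨ ¬q) → □¬p)), u
2. □(□(¬p ∨ ¬q) → ¬p), u
3. ¬(□□(¬p ∨ ¬q) → □¬p), u
4. □□(¬p ∨ ¬q), u
5. ¬□¬p, u
6. p, v
7. □(¬p ∨ ¬q) → ¬p, v
8. □(¬p ∨ ¬q), v
9. ¬□(¬p ∨ ¬q), v
10. ¬(¬p ∨ ¬q), w
11. p, w
12. q, w
13. ¬p ∨ ¬q, w
14. ¬q, w
Accessibility: uRv, vRw
Branch closes: q and ¬q both at w.
(One branch shown.) All branches close.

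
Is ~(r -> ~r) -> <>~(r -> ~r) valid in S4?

Yes, valid

Tableau for the negation ~(~(r -> ~r) -> <>~(r -> ~r)):
1. ~(~(r -> ~r) -> <>~(r -> ~r)), 0
2. ~(r -> ~r), 0
3. ~<>~(r -> ~r), 0
4. r, 0
5. r -> ~r, 0
6. ~r, 0
Accessibility: 0R0
Branch closes: r and ~r both at 0.
All branches of the negation close; one closing branch shown above.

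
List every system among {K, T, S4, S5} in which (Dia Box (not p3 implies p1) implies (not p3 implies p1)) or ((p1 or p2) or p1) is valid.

S5-tableau for the negation not ((Dia Box (not p3 implies p1) implies (not p3 implies p1)) or ((p1 or p2) or p1)):
1. not ((Dia Box (not p3 implies p1) implies (not p3 implies p1)) or ((p1 or p2) or p1)), u
2. not (Dia Box (not p3 implies p1) implies (not p3 implies p1)), u   [neg-or-rule on 1]
3. not ((p1 or p2) or p1), u   [neg-or-rule on 1]
4. Dia Box (not p3 implies p1), u   [neg-implies-rule on 2]
5. not (not p3 implies p1), u   [neg-implies-rule on 2]
6. not (p1 or p2), u   [neg-or-rule on 3]
7. not p1, u   [neg-or-rule on 3]
8. not p3, u   [neg-implies-rule on 5]
9. not p2, u   [neg-or-rule on 6]
10. Box (not p3 implies p1), v   [Dia-rule on 4: fresh world v, uRv]
11. not p3 implies p1, u   [Box-rule on 10 via vRu]
12. not p3 implies p1, v   [Box-rule on 10 via vRv]
13. p1, u   [implies-rule on 11 (branches; this branch)]
Accessibility: uRu, uRv, vRu, vRv
Branch closes: p1 and not p1 both at u.
Every branch closes (one shown): valid in S5.
S4-tableau for the negation not ((Dia Box (not p3 implies p1) implies (not p3 implies p1)) or ((p1 or p2) or p1)):
1. not ((Dia Box (not p3 implies p1) implies (not p3 implies p1)) or ((p1 or p2) or p1)), u
2. not (Dia Box (not p3 implies p1) implies (not p3 implies p1)), u   [neg-or-rule on 1]
3. not ((p1 or p2) or p1), u   [neg-or-rule on 1]
4. Dia Box (not p3 implies p1), u   [neg-implies-rule on 2]
5. not (not p3 implies p1), u   [neg-implies-rule on 2]
6. not (p1 or p2), u   [neg-or-rule on 3]
7. not p1, u   [neg-or-rule on 3]
8. not p3, u   [neg-implies-rule on 5]
9. not p2, u   [neg-or-rule on 6]
10. Box (not p3 implies p1), v   [Dia-rule on 4: fresh world v, uRv]
11. not p3 implies p1, v   [Box-rule on 10 via vRv]
12. p1, v   [implies-rule on 11 (branches; this branch)]
Accessibility: uRu, uRv, vRv
Complete open branch: countermodel on an S4-frame, so not valid in S4, nor in K, T (the same frame is also a K-frame and a T-frame).

S5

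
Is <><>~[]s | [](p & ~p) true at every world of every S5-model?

Invalid (countermodel exists)

Tableau for the negation ~(<><>~[]s | [](p & ~p)):
1. ~(<><>~[]s | [](p & ~p)), 0
2. ~<><>~[]s, 0
3. ~[](p & ~p), 0
4. ~<>~[]s, 0
5. []s, 0
6. s, 0
7. ~(p & ~p), 1
8. ~<>~[]s, 1
9. []s, 1
10. s, 1
11. p, 1
Accessibility: 0R0, 0R1, 1R0, 1R1
The negation has an open branch (countermodel exists).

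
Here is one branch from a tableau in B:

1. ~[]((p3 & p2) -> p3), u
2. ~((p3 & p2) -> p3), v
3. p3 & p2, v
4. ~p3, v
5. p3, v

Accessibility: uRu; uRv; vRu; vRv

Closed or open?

Closed

Both p3 and ~p3 appear at v.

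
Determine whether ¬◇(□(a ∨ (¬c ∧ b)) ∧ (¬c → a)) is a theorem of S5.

Not valid

Tableau for the negation ◇(□(a ∨ (¬c ∧ b)) ∧ (¬c → a)):
1. ◇(□(a ∨ (¬c ∧ b)) ∧ (¬c → a)), w0
2. □(a ∨ (¬c ∧ b)) ∧ (¬c → a), w1
3. □(a ∨ (¬c ∧ b)), w1
4. ¬c → a, w1
5. a ∨ (¬c ∧ b), w0
6. a ∨ (¬c ∧ b), w1
7. a, w1
8. ¬c ∧ b, w0
9. ¬c, w0
10. b, w0
11. ¬c ∧ b, w1
12. ¬c, w1
13. b, w1
Accessibility: w0Rw0, w0Rw1, w1Rw0, w1Rw1
The negation has an open branch (countermodel exists).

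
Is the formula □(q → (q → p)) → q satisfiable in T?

Satisfiable

1. □(q → (q → p)) → q, 0
2. q, 0
Accessibility: 0R0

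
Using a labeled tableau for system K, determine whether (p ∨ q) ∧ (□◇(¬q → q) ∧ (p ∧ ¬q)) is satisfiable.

Satisfiable (open branch found)

1. (p ∨ q) ∧ (□◇(¬q → q) ∧ (p ∧ ¬q)), w0
2. p ∨ q, w0   [∧-rule on 1]
3. □◇(¬q → q) ∧ (p ∧ ¬q), w0   [∧-rule on 1]
4. □◇(¬q → q), w0   [∧-rule on 3]
5. p ∧ ¬q, w0   [∧-rule on 3]
6. p, w0   [∧-rule on 5]
7. ¬q, w0   [∧-rule on 5]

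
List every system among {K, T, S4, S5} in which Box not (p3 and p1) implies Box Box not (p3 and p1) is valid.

T-tableau for the negation not (Box not (p3 and p1) implies Box Box not (p3 and p1)):
1. not (Box not (p3 and p1) implies Box Box not (p3 and p1)), w0
2. Box not (p3 and p1), w0   [neg-implies-rule on 1]
3. not Box Box not (p3 and p1), w0   [neg-implies-rule on 1]
4. not (p3 and p1), w0   [Box-rule on 2 via w0Rw0]
5. not p1, w0   [neg-and-rule on 4 (branches; this branch)]
6. not Box not (p3 and p1), w1   [neg-Box-rule on 3: fresh world w1, w0Rw1]
7. not (p3 and p1), w1   [Box-rule on 2 via w0Rw1]
8. not p1, w1   [neg-and-rule on 7 (branches; this branch)]
9. p3 and p1, w2   [neg-Box-rule on 6: fresh world w2, w1Rw2]
10. p3, w2   [and-rule on 9]
11. p1, w2   [and-rule on 9]
Accessibility: w0Rw0, w0Rw1, w1Rw1, w1Rw2, w2Rw2
Complete open branch: countermodel on a T-frame, so not valid in T, nor in K (the same frame is also a K-frame).
S4-tableau for the negation not (Box not (p3 and p1) implies Box Box not (p3 and p1)):
1. not (Box not (p3 and p1) implies Box Box not (p3 and p1)), w0
2. Box not (p3 and p1), w0   [neg-implies-rule on 1]
3. not Box Box not (p3 and p1), w0   [neg-implies-rule on 1]
4. not (p3 and p1), w0   [Box-rule on 2 via w0Rw0]
5. not p1, w0   [neg-and-rule on 4 (branches; this branch)]
6. not Box not (p3 and p1), w1   [neg-Box-rule on 3: fresh world w1, w0Rw1]
7. not (p3 and p1), w1   [Box-rule on 2 via w0Rw1]
8. not p1, w1   [neg-and-rule on 7 (branches; this branch)]
9. p3 and p1, w2   [neg-Box-rule on 6: fresh world w2, w1Rw2]
10. p3, w2   [and-rule on 9]
11. p1, w2   [and-rule on 9]
12. not (p3 and p1), w2   [Box-rule on 2 via w0Rw2]
13. not p1, w2   [neg-and-rule on 12 (branches; this branch)]
Accessibility: w0Rw0, w0Rw1, w0Rw2, w1Rw1, w1Rw2, w2Rw2
Branch closes: p1 and not p1 both at w2.
Every branch closes (one shown): valid in S4, hence also in S5 (every theorem of S4 is a theorem of S5).

S4, S5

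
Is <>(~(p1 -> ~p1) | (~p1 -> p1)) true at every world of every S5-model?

Invalid (countermodel exists)

Tableau for the negation ~<>(~(p1 -> ~p1) | (~p1 -> p1)):
1. ~<>(~(p1 -> ~p1) | (~p1 -> p1)), u
2. ~(~(p1 -> ~p1) | (~p1 -> p1)), u
3. p1 -> ~p1, u
4. ~(~p1 -> p1), u
5. ~p1, u
Accessibility: uRu
The negation has an open branch (countermodel exists).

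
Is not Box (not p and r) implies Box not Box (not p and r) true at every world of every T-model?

Tableau for the negation not (not Box (not p and r) implies Box not Box (not p and r)):
1. not (not Box (not p and r) implies Box not Box (not p and r)), u
2. not Box (not p and r), u
3. not Box not Box (not p and r), u
4. not (not p and r), v
5. not r, v
6. Box (not p and r), w
7. not p and r, w
8. not p, w
9. r, w
Accessibility: uRu, uRv, uRw, vRv, wRw
The negation has an open branch (countermodel exists).

Invalid (countermodel exists)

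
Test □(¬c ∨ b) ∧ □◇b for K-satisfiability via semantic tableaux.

1. □(¬c ∨ b) ∧ □◇b, u
2. □(¬c ∨ b), u
3. □◇b, u

Yes, satisfiable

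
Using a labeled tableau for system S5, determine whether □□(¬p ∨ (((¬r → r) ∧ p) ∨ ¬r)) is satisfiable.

1. □□(¬p ∨ (((¬r → r) ∧ p) ∨ ¬r)), u
2. □(¬p ∨ (((¬r → r) ∧ p) ∨ ¬r)), u   [□-rule on 1 via uRu]
3. ¬p ∨ (((¬r → r) ∧ p) ∨ ¬r), u   [□-rule on 2 via uRu]
4. ((¬r → r) ∧ p) ∨ ¬r, u   [∨-rule on 3 (branches; this branch)]
5. ¬r, u   [∨-rule on 4 (branches; this branch)]
Accessibility: uRu

Satisfiable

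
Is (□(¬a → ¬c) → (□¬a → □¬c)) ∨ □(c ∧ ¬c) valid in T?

Valid

Tableau for the negation ¬((□(¬a → ¬c) → (□¬a → □¬c)) ∨ □(c ∧ ¬c)):
1. ¬((□(¬a → ¬c) → (□¬a → □¬c)) ∨ □(c ∧ ¬c)), w0
2. ¬(□(¬a → ¬c) → (□¬a → □¬c)), w0   [¬∨-rule on 1]
3. ¬□(c ∧ ¬c), w0   [¬∨-rule on 1]
4. □(¬a → ¬c), w0   [¬→-rule on 2]
5. ¬(□¬a → □¬c), w0   [¬→-rule on 2]
6. □¬a, w0   [¬→-rule on 5]
7. ¬□¬c, w0   [¬→-rule on 5]
8. ¬a → ¬c, w0   [□-rule on 4 via w0Rw0]
9. ¬a, w0   [□-rule on 6 via w0Rw0]
10. ¬c, w0   [→-rule on 8 (branches; this branch)]
11. ¬(c ∧ ¬c), w1   [¬□-rule on 3: fresh world w1, w0Rw1]
12. ¬a → ¬c, w1   [□-rule on 4 via w0Rw1]
13. ¬a, w1   [□-rule on 6 via w0Rw1]
14. ¬c, w1   [¬∧-rule on 11 (branches; this branch)]
15. c, w2   [¬□-rule on 7: fresh world w2, w0Rw2]
16. ¬a → ¬c, w2   [□-rule on 4 via w0Rw2]
17. ¬a, w2   [□-rule on 6 via w0Rw2]
18. ¬c, w2   [→-rule on 16 (branches; this branch)]
Accessibility: w0Rw0, w0Rw1, w0Rw2, w1Rw1, w2Rw2
Branch closes: c and ¬c both at w2.
All branches of the negation close; one closing branch shown above.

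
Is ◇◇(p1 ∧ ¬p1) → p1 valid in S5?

Tableau for the negation ¬(◇◇(p1 ∧ ¬p1) → p1):
1. ¬(◇◇(p1 ∧ ¬p1) → p1), w0
2. ◇◇(p1 ∧ ¬p1), w0
3. ¬p1, w0
4. ◇(p1 ∧ ¬p1), w1
5. p1 ∧ ¬p1, w2
6. p1, w2
7. ¬p1, w2
Accessibility: w0Rw0, w0Rw1, w0Rw2, w1Rw0, w1Rw1, w1Rw2, w2Rw0, w2Rw1, w2Rw2
Branch closes: p1 and ¬p1 both at w2.
All branches of the negation close; one closing branch shown above.

Valid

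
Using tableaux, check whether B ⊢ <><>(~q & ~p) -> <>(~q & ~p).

Tableau for the negation ~(<><>(~q & ~p) -> <>(~q & ~p)):
1. ~(<><>(~q & ~p) -> <>(~q & ~p)), 0
2. <><>(~q & ~p), 0   [~->-rule on 1]
3. ~<>(~q & ~p), 0   [~->-rule on 1]
4. ~(~q & ~p), 0   [~<>-rule on 3 via 0R0]
5. p, 0   [~&-rule on 4 (branches; this branch)]
6. <>(~q & ~p), 1   [<>-rule on 2: fresh world 1, 0R1]
7. ~(~q & ~p), 1   [~<>-rule on 3 via 0R1]
8. p, 1   [~&-rule on 7 (branches; this branch)]
9. ~q & ~p, 2   [<>-rule on 6: fresh world 2, 1R2]
10. ~q, 2   [&-rule on 9]
11. ~p, 2   [&-rule on 9]
Accessibility: 0R0, 0R1, 1R0, 1R1, 1R2, 2R1, 2R2
The negation has an open branch (countermodel exists).

Invalid (countermodel exists)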